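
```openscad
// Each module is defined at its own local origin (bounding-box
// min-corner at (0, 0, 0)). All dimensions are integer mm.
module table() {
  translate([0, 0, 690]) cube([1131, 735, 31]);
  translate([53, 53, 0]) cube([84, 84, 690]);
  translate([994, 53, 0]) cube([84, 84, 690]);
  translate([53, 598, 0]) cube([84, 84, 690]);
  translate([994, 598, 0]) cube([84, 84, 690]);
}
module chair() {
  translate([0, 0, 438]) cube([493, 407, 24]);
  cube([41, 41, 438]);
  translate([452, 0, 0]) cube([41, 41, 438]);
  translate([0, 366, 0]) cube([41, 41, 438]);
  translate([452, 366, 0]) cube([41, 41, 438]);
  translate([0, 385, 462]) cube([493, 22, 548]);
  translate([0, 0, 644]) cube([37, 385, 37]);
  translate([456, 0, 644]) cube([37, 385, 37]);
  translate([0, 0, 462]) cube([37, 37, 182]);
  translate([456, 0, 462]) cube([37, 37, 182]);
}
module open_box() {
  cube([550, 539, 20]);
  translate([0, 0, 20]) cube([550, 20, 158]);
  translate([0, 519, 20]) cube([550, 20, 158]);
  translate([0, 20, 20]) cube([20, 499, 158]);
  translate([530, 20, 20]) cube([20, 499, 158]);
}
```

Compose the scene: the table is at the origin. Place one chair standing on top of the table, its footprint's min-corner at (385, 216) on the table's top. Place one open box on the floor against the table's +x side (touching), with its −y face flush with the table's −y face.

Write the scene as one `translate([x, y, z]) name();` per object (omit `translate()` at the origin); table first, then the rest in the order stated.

table();
translate([385, 216, 721]) chair();
translate([1131, 0, 0]) open_box();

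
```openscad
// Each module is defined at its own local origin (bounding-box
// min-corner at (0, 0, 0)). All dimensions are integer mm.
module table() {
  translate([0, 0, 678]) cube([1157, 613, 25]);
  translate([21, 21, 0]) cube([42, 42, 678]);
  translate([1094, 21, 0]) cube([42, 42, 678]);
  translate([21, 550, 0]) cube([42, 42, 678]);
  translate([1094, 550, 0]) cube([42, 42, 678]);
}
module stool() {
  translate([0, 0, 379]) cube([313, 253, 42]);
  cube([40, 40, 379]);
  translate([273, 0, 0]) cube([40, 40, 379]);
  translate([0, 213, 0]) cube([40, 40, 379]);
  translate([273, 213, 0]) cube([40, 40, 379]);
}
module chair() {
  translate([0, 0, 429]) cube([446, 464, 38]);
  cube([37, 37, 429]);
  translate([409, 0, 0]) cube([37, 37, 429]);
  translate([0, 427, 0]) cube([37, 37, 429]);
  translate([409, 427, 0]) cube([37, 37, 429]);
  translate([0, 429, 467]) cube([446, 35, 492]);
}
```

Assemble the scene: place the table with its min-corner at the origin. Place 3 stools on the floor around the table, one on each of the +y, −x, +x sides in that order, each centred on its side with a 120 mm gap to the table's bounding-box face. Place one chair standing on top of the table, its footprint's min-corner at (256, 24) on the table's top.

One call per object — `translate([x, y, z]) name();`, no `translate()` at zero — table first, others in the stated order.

table();
translate([422, 733, 0]) stool();
translate([-433, 180, 0]) stool();
translate([1277, 180, 0]) stool();
translate([256, 24, 703]) chair();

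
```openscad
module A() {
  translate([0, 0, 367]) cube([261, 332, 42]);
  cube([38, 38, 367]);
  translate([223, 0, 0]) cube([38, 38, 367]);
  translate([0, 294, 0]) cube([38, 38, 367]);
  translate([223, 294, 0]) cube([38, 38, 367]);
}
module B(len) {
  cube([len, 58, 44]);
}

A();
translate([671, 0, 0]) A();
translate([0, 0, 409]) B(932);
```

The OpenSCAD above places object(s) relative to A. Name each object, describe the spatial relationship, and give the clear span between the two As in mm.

A is a stool. B is a beam. A beam spans the tops of two stools. The clear span between the two stools is 410 mm.

Second stool starts at x = 671; first ends at x = 261; clear span = 671 − 261 = 410 mm.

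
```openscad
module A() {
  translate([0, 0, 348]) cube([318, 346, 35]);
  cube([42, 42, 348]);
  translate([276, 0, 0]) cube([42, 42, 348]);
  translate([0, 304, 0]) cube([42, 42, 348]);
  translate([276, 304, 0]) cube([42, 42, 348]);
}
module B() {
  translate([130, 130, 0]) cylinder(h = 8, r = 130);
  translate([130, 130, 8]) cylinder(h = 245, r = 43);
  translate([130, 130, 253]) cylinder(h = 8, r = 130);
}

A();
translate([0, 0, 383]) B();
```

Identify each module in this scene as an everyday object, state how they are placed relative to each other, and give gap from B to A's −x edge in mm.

The spool's min-x is at 0; the stool's min-x is 0; gap = 0 mm.

A is a stool. B is a spool. The spool is on top of the stool. The gap from the spool to the stool's −x edge is 0 mm.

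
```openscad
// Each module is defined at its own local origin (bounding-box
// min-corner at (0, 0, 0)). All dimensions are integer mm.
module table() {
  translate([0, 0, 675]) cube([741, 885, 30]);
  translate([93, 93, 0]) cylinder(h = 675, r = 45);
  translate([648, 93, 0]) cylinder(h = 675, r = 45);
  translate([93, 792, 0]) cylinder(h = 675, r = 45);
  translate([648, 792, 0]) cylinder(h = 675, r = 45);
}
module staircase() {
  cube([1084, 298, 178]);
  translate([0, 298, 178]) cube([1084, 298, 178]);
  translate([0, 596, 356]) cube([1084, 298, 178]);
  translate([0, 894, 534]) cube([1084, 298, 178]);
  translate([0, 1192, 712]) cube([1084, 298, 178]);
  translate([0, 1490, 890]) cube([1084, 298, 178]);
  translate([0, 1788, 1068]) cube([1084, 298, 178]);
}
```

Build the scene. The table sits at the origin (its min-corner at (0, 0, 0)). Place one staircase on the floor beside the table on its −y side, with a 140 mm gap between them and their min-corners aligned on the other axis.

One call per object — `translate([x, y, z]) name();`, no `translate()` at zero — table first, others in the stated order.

table();
translate([0, -2226, 0]) staircase();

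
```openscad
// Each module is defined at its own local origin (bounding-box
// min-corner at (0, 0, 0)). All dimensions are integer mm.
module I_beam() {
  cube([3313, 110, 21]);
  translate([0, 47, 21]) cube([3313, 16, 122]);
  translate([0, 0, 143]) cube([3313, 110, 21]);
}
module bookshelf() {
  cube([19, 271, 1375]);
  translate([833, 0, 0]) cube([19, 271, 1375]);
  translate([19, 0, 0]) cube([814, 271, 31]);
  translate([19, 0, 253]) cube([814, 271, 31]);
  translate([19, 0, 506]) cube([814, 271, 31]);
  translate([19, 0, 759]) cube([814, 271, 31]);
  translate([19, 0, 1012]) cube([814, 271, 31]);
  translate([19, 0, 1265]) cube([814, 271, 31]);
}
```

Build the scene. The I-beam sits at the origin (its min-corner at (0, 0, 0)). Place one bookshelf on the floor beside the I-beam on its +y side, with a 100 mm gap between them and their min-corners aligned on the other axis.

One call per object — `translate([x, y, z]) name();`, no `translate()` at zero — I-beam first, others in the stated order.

I_beam();
translate([0, 210, 0]) bookshelf();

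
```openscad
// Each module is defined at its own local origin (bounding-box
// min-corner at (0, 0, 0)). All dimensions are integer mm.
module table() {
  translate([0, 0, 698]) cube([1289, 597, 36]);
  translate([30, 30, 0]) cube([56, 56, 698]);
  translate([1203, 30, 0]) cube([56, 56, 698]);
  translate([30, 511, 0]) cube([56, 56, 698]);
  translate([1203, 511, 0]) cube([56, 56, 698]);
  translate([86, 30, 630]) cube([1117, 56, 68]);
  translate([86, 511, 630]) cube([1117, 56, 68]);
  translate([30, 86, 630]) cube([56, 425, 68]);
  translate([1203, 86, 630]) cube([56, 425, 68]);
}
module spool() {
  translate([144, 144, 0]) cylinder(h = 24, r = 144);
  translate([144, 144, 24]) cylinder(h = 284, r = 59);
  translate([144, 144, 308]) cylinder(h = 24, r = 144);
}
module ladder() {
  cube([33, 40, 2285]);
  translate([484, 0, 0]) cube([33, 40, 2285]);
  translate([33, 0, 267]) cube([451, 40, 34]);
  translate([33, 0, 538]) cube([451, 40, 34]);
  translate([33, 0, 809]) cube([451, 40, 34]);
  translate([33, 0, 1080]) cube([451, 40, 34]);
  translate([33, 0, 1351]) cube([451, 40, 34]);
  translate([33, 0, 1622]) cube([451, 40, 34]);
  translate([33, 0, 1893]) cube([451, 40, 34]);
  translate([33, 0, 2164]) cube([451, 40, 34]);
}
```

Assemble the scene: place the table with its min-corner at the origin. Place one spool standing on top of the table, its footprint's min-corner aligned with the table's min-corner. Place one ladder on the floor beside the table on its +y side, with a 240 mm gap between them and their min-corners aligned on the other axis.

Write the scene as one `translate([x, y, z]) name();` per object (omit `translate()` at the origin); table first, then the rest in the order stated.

table();
translate([0, 0, 734]) spool();
translate([0, 837, 0]) ladder();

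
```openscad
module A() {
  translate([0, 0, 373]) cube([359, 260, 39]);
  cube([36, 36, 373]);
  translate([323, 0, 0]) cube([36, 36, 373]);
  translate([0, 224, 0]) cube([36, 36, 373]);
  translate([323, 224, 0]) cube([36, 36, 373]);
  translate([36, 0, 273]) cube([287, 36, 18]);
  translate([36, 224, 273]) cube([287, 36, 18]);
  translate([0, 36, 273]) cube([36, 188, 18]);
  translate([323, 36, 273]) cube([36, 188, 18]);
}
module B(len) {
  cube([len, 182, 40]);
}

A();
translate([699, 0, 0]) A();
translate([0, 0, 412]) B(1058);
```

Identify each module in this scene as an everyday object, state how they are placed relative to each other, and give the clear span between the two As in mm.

A is a stool. B is a beam. A beam spans the tops of two stools. The clear span between the two stools is 340 mm.

Second stool starts at x = 699; first ends at x = 359; clear span = 699 − 359 = 340 mm.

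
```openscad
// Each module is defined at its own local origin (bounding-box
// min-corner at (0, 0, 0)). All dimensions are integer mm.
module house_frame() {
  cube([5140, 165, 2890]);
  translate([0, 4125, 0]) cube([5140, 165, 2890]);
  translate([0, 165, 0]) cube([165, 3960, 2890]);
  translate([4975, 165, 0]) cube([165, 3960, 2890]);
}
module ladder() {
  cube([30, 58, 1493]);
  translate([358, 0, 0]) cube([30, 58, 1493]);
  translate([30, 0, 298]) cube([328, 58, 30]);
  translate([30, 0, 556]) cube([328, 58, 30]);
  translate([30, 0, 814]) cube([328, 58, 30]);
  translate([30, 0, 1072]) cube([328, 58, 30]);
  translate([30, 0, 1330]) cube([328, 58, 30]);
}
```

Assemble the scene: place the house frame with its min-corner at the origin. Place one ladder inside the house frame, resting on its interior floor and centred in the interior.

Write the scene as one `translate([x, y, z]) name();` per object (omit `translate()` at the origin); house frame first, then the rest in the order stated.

house_frame();
translate([2376, 2116, 0]) ladder();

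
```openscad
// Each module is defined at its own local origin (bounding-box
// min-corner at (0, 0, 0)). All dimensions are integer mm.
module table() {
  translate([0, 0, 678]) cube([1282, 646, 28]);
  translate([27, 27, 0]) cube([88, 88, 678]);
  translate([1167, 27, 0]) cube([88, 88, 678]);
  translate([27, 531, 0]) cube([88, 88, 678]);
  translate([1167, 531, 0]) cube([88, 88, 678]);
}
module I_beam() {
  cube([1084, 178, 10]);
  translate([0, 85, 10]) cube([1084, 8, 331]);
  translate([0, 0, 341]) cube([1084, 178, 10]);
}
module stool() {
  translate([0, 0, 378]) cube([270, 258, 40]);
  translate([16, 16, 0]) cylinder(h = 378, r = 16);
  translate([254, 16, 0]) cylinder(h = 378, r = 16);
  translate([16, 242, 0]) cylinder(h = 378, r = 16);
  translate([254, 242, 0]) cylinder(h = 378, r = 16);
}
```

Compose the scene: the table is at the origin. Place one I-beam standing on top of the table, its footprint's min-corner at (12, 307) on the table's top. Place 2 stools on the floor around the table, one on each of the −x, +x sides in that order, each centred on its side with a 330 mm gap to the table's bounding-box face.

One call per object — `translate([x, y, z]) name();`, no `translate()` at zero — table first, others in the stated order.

table();
translate([12, 307, 706]) I_beam();
translate([-600, 194, 0]) stool();
translate([1612, 194, 0]) stool();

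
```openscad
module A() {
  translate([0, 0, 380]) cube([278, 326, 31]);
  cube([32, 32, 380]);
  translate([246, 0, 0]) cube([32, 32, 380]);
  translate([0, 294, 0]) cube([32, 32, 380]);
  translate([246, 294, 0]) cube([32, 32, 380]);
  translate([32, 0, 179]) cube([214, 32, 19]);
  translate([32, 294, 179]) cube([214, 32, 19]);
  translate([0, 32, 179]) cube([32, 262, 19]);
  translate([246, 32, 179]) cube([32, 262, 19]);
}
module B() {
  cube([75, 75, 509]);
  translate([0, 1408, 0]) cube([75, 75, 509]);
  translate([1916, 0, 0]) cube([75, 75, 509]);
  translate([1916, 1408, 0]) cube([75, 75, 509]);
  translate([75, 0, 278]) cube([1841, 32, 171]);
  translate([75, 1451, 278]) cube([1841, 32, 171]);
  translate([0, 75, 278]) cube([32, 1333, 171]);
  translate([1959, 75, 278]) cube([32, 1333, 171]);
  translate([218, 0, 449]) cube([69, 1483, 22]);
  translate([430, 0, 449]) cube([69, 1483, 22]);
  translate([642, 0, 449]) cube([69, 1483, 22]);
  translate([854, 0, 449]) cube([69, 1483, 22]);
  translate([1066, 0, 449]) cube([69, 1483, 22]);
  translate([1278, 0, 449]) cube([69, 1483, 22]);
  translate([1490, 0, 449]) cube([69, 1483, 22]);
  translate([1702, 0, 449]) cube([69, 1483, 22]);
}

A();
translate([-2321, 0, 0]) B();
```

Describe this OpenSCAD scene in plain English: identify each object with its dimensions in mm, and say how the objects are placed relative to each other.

A is a four-legged stool. The seat is a 278×326×31 mm slab whose top surface is at z = 411 mm; four square legs, each 32×32 mm in cross-section, run from the floor (z = 0) to the underside of the seat, each flush with a corner of the seat. Four stretchers, 32 mm wide and 19 mm tall, connect adjacent legs with their undersides at z = 179 mm, each running between the inner faces of the legs it joins and aligned with the legs' outer faces on the other axis.

B is a bed frame 1991 mm long (x) by 1483 mm wide (y). Four 75×75 mm corner posts, 509 mm tall, at the corners of the footprint. Four rails of 32 mm thickness and 171 mm height run between adjacent posts with their undersides at z = 278 mm, their outer faces flush with the outside of the frame (the two x-running rails run between the posts' inner faces; the two y-running rails run between the posts' inner faces). 8 slats, each 69 mm wide (x) and 22 mm thick, lie across the top of the two x-running rails, running the full 1483 mm width of the frame in y; the slats are evenly spaced along x between the inner faces of the end posts with equal gaps (rounded down to the nearest mm) at the −x end and between each pair — any rounding remainder accumulates at the +x end.

The bed frame is on the floor beside the stool on its −x side.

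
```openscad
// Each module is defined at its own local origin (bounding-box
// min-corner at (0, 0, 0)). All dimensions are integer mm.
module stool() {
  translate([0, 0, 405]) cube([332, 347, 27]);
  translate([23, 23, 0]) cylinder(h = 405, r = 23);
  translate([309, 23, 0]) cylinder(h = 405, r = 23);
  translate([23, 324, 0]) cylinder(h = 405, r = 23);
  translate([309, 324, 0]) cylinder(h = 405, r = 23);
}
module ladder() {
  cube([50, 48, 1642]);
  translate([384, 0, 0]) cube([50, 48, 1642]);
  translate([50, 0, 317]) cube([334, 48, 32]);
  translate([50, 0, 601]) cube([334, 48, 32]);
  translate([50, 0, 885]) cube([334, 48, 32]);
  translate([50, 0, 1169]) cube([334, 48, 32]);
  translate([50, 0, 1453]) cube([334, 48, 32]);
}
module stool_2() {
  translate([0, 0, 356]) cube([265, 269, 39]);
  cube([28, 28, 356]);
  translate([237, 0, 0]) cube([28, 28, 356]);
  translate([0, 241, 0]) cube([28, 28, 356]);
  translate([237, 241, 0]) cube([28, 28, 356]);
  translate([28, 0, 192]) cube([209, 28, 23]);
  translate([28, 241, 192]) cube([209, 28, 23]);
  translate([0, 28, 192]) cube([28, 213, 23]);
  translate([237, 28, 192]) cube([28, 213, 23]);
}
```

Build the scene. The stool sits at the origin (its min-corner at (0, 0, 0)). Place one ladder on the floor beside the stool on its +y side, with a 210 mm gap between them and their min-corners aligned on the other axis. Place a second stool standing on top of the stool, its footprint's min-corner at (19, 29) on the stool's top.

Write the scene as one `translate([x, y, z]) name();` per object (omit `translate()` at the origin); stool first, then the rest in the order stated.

stool();
translate([0, 557, 0]) ladder();
translate([19, 29, 432]) stool_2();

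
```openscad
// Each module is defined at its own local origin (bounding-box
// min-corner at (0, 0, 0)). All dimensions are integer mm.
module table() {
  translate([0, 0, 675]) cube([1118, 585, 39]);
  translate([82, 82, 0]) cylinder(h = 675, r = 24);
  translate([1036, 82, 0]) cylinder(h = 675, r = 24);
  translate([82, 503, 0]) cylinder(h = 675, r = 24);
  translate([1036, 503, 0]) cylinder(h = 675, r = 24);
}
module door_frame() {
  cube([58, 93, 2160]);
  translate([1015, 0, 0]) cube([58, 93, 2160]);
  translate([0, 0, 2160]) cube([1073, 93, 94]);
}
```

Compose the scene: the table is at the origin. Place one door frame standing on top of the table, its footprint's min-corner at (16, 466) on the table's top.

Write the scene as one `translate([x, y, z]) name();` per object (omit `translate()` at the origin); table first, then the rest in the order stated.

table();
translate([16, 466, 714]) door_frame();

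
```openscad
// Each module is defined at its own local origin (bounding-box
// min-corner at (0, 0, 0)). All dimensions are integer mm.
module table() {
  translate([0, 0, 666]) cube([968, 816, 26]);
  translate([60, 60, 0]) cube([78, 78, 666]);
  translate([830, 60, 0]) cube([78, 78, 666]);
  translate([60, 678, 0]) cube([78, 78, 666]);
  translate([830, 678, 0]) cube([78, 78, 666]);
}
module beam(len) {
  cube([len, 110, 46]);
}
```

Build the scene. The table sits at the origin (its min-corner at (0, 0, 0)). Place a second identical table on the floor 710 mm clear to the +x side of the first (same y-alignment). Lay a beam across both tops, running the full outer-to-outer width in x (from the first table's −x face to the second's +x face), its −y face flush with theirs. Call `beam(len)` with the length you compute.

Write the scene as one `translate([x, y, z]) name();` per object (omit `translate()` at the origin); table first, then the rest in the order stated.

table();
translate([1678, 0, 0]) table();
translate([0, 0, 692]) beam(2646);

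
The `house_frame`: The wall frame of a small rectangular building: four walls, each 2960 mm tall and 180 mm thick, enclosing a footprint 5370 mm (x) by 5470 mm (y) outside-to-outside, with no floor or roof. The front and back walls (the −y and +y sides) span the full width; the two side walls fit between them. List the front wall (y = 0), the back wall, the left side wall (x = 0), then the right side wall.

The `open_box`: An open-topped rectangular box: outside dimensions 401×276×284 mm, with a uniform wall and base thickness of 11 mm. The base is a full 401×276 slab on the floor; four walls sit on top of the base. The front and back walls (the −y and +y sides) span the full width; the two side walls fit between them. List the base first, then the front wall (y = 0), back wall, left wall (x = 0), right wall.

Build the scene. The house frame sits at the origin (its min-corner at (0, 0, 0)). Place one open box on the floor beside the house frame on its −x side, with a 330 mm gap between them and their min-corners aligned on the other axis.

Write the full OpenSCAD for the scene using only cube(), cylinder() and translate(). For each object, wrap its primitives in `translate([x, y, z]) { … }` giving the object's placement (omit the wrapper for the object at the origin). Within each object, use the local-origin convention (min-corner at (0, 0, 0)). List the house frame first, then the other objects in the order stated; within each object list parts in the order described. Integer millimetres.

cube([5370, 180, 2960]);
translate([0, 5290, 0]) cube([5370, 180, 2960]);
translate([0, 180, 0]) cube([180, 5110, 2960]);
translate([5190, 180, 0]) cube([180, 5110, 2960]);
translate([-731, 0, 0]) {
  cube([401, 276, 11]);
  translate([0, 0, 11]) cube([401, 11, 273]);
  translate([0, 265, 11]) cube([401, 11, 273]);
  translate([0, 11, 11]) cube([11, 254, 273]);
  translate([390, 11, 11]) cube([11, 254, 273]);
}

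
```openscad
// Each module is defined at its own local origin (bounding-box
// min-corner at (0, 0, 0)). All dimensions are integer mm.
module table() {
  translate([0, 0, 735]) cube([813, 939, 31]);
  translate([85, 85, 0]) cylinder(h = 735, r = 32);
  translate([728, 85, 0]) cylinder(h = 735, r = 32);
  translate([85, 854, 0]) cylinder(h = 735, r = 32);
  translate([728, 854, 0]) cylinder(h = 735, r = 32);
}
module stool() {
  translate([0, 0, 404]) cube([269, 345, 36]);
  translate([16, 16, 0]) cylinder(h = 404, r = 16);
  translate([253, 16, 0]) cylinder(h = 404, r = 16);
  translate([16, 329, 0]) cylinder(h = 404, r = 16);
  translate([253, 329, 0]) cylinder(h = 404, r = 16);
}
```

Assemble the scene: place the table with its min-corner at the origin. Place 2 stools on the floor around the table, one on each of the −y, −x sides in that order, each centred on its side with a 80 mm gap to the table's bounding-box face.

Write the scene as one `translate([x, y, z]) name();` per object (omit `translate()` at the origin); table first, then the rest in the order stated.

table();
translate([272, -425, 0]) stool();
translate([-349, 297, 0]) stool();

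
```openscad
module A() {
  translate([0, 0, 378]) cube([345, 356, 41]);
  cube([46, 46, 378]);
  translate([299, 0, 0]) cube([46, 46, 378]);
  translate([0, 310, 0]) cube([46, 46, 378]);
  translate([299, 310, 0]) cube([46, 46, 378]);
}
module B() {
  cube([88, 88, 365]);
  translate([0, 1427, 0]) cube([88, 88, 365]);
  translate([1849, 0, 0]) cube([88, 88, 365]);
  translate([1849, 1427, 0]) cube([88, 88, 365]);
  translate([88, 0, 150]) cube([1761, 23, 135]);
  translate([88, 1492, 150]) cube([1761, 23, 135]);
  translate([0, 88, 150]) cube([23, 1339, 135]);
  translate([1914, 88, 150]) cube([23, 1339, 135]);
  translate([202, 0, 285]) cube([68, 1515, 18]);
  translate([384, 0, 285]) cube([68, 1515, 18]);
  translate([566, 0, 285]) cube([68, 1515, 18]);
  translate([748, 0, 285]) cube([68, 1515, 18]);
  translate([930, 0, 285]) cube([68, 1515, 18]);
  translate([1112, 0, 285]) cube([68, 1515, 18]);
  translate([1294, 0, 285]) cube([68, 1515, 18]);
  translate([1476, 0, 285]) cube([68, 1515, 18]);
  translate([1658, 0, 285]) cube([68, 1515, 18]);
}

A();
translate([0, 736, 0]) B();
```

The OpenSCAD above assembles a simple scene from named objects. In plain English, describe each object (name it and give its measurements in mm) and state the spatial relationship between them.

A is a four-legged stool. The seat is 345×356 mm, 41 mm thick, top at z = 419 mm. It stands on four square legs, each 46×46 mm in cross-section, from z = 0 to the seat underside, each flush with a corner of the seat.

B is a bed frame 1937 mm long (x) by 1515 mm wide (y). Four 88×88 mm corner posts, 365 mm tall, at the corners of the footprint. Four rails of 23 mm thickness and 135 mm height run between adjacent posts with their undersides at z = 150 mm, their outer faces flush with the outside of the frame (the two x-running rails run between the posts' inner faces; the two y-running rails run between the posts' inner faces). 9 slats, each 68 mm wide (x) and 18 mm thick, lie across the top of the two x-running rails, running the full 1515 mm width of the frame in y; the slats are evenly spaced along x between the inner faces of the end posts with equal gaps (rounded down to the nearest mm) at the −x end and between each pair — any rounding remainder accumulates at the +x end.

The bed frame is on the floor beside the stool on its +y side.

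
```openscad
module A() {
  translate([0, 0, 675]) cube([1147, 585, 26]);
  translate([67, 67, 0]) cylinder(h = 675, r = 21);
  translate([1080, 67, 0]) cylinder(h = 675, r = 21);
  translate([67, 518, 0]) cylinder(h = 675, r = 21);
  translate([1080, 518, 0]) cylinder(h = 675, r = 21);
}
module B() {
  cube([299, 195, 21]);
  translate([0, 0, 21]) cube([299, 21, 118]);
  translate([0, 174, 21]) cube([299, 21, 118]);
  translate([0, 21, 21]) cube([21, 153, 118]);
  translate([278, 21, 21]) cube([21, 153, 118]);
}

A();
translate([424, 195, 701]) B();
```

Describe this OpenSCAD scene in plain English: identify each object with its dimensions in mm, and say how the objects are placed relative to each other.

A is a rectangular dining table. The top is 1147×585×26 mm with its upper surface at z = 701 mm. It stands on four round legs of 42 mm diameter, each leg's bounding box inset 46 mm from the nearest pair of top edges, running from the floor to the underside of the top.

B is an open storage box with external size 299×195×139 mm and wall thickness 21 mm (the base is also 21 mm thick). The base covers the whole footprint; the four walls stand on the base, with the y-facing walls full-width and the x-facing walls fitting between their inner faces.

The open box is on top of the table, centred.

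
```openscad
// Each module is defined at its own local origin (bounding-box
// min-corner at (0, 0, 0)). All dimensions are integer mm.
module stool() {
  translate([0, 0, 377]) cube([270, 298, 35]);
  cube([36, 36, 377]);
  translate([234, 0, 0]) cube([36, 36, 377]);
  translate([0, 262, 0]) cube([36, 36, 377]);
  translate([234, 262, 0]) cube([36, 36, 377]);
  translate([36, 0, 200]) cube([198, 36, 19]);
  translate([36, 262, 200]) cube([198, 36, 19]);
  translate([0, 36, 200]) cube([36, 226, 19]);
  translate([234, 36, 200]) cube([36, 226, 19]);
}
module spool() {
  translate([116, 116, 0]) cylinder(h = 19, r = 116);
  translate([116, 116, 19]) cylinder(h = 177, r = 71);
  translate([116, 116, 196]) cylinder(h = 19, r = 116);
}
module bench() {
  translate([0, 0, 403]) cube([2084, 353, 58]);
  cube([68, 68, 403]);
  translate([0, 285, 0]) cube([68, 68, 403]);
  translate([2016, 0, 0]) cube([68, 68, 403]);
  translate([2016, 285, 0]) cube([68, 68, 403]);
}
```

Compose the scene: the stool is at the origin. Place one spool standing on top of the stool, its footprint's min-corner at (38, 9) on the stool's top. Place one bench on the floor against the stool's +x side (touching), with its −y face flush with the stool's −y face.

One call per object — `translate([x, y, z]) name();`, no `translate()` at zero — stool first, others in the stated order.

stool();
translate([38, 9, 412]) spool();
translate([270, 0, 0]) bench();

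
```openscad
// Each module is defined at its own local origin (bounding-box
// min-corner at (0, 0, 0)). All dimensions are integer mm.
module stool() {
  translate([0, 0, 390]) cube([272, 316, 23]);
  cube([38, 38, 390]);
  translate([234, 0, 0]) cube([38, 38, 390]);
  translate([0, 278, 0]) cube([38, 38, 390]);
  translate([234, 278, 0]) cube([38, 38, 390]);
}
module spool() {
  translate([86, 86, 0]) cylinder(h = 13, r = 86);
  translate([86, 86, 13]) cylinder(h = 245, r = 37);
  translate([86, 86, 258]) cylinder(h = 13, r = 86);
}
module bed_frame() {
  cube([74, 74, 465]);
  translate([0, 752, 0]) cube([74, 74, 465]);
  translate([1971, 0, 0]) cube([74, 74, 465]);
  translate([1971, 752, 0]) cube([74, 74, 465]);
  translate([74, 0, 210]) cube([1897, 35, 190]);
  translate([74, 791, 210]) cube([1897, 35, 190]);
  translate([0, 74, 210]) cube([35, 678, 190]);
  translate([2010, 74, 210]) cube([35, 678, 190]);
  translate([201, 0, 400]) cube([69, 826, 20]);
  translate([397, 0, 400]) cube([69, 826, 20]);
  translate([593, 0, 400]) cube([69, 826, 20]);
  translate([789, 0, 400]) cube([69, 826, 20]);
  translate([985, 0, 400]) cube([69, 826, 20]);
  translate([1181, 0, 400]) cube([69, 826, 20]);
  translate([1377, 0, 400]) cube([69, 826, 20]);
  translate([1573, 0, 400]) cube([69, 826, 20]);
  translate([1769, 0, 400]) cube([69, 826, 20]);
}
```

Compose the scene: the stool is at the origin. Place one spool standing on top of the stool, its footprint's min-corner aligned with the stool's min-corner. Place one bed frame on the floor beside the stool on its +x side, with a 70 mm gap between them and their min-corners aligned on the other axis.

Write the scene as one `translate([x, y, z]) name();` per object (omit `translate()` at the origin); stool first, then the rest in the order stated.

stool();
translate([0, 0, 413]) spool();
translate([342, 0, 0]) bed_frame();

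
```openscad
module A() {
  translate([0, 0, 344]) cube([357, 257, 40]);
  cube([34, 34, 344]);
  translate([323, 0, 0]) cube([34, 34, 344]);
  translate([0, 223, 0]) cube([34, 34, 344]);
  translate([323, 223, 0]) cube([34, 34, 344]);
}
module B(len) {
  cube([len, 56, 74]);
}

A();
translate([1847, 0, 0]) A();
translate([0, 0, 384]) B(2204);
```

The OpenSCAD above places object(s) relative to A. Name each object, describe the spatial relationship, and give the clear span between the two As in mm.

Second stool starts at x = 1847; first ends at x = 357; clear span = 1847 − 357 = 1490 mm.

A is a stool. B is a beam. A beam spans the tops of two stools. The clear span between the two stools is 1490 mm.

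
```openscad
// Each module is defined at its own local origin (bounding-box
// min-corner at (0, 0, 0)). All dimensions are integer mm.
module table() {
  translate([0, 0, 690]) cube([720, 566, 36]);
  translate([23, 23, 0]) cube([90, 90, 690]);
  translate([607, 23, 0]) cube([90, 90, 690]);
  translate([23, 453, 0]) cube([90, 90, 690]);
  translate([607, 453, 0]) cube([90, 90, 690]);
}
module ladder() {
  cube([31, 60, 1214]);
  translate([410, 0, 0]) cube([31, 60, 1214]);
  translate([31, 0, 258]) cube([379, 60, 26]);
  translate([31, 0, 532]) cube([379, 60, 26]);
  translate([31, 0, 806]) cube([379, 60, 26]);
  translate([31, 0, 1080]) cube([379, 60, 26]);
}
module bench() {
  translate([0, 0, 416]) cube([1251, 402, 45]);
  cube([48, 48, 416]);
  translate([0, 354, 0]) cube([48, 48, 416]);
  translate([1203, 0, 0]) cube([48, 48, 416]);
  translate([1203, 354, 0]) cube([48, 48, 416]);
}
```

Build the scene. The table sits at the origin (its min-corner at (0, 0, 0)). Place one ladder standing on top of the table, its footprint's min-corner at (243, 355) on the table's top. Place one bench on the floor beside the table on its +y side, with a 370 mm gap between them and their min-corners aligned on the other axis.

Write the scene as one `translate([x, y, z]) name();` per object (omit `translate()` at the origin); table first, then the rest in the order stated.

table();
translate([243, 355, 726]) ladder();
translate([0, 936, 0]) bench();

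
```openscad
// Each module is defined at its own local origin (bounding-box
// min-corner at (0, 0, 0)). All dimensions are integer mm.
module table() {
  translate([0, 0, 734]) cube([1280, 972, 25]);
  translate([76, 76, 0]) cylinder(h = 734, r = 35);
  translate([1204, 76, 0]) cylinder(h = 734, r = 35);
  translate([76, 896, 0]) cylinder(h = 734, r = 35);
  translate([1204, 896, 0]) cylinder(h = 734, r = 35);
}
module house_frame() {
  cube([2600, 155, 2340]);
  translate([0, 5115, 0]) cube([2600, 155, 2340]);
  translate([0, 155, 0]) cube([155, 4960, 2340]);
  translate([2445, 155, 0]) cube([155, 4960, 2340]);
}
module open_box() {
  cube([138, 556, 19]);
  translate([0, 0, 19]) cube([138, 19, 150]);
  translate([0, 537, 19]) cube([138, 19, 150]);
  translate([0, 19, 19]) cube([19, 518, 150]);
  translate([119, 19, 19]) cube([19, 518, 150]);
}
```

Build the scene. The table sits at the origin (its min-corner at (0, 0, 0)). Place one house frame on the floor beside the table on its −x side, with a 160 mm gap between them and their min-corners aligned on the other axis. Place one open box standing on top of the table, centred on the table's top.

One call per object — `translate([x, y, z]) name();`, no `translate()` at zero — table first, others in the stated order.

table();
translate([-2760, 0, 0]) house_frame();
translate([571, 208, 759]) open_box();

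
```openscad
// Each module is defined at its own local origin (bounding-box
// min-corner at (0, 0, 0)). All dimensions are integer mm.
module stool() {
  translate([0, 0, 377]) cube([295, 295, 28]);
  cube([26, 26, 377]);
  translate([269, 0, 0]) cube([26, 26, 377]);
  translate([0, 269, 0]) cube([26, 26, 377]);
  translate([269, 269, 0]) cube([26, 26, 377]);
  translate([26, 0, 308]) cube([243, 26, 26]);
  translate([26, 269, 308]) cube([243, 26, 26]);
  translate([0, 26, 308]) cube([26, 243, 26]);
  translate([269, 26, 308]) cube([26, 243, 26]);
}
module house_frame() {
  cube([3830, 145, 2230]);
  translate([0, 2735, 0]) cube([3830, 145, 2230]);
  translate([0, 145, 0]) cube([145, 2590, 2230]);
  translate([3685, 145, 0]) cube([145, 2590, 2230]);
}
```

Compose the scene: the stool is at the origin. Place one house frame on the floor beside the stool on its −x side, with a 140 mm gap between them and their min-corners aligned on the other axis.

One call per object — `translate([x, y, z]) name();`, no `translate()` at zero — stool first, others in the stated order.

stool();
translate([-3970, 0, 0]) house_frame();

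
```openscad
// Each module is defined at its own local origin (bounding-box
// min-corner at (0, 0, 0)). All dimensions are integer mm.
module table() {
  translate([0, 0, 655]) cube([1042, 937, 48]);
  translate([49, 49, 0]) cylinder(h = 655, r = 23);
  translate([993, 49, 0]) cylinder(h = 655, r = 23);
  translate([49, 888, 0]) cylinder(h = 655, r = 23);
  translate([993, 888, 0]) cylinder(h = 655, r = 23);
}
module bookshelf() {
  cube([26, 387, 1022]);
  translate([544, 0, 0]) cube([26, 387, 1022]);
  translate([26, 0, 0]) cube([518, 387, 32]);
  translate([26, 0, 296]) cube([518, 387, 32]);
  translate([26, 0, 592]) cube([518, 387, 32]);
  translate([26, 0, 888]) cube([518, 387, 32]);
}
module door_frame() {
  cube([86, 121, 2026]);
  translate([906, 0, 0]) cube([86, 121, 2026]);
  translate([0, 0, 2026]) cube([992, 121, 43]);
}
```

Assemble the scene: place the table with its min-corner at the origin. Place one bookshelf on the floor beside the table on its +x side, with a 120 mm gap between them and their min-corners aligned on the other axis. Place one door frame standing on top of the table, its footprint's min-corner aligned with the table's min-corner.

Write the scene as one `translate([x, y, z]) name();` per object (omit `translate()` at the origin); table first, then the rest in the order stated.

table();
translate([1162, 0, 0]) bookshelf();
translate([0, 0, 703]) door_frame();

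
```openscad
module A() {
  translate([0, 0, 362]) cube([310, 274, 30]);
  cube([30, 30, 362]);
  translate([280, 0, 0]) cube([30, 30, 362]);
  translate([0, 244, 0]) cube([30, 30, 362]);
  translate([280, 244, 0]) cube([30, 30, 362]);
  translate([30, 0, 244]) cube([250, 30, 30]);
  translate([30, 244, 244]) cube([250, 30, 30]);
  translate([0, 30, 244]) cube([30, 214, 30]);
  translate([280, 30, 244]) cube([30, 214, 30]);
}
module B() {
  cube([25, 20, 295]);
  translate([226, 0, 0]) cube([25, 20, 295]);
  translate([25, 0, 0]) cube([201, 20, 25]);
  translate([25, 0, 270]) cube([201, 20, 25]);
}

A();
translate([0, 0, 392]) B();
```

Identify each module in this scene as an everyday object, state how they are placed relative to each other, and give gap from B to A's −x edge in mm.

A is a stool. B is a picture frame. The picture frame is on top of the stool. The gap from the picture frame to the stool's −x edge is 0 mm.

The picture frame's min-x is at 0; the stool's min-x is 0; gap = 0 mm.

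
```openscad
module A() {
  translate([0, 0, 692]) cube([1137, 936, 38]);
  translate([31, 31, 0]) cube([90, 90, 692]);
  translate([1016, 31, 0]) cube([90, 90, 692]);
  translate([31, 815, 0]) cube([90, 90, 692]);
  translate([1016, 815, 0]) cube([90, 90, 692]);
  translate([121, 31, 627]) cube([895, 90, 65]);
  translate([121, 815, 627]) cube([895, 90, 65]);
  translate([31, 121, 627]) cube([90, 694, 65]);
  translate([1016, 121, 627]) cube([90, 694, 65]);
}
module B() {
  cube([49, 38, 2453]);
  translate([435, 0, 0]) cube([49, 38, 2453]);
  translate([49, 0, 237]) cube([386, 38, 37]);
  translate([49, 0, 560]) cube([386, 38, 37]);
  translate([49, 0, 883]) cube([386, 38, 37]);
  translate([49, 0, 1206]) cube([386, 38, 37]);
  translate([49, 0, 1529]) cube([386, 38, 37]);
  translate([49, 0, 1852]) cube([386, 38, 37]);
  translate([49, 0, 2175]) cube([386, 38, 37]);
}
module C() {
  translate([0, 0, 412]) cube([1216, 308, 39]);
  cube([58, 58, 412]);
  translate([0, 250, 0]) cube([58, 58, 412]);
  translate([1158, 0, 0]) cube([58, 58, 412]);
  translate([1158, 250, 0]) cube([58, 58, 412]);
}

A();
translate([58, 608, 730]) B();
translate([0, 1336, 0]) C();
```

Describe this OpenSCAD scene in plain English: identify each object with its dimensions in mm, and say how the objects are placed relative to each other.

A is a table with a 1137×936 mm rectangular top, 38 mm thick, top surface at z = 730 mm, supported by four 90×90 mm square legs, each inset 31 mm from the nearest pair of top edges, running from the floor. Four apron rails, 90 mm thick and 65 mm tall, run between adjacent legs with their top edges flush with the underside of the top and their outer faces flush with the legs' outer faces.

B is a straight ladder. Two 49×38 mm vertical rails, 2453 mm tall, stand 484 mm apart (outside-to-outside) with their front faces coplanar on the −y side. 7 rungs, each 38 mm deep and 37 mm tall, span between the inner faces of the rails, front faces flush with the rails. The lowest rung's underside is at z = 237 mm and rungs are spaced 323 mm apart (underside to underside).

C is a bench: a 1216×308 mm seat slab, 39 mm thick, top at z = 451 mm, on four 58×58 mm square legs flush with the seat corners and standing on z = 0.

The ladder is on top of the table. The bench is on the floor beside the table on its +y side.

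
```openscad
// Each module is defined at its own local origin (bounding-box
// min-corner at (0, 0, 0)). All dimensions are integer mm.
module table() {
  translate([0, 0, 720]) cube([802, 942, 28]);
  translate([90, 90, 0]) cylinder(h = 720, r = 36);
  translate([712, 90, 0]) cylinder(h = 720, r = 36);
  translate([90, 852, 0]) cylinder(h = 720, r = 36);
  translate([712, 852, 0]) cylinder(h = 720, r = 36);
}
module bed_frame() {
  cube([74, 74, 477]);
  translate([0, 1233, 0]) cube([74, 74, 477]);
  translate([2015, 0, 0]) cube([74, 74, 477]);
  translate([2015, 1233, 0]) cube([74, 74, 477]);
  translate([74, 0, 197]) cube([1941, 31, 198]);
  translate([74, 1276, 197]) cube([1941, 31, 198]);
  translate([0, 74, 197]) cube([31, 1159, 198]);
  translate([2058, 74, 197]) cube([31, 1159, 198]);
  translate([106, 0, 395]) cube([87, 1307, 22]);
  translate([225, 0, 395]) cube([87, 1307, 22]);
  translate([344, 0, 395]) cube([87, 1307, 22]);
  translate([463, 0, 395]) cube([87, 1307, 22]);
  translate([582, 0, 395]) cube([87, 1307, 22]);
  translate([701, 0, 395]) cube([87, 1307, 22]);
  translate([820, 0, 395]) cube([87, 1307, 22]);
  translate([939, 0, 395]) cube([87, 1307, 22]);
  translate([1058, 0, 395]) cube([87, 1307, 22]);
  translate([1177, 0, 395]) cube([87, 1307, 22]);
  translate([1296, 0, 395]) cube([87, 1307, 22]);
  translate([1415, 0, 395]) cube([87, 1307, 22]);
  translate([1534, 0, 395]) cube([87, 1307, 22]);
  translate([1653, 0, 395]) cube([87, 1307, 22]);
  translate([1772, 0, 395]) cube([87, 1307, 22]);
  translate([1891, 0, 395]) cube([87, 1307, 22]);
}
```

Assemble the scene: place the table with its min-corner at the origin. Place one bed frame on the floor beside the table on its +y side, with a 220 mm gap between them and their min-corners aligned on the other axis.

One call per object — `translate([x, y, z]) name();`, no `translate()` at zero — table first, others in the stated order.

table();
translate([0, 1162, 0]) bed_frame();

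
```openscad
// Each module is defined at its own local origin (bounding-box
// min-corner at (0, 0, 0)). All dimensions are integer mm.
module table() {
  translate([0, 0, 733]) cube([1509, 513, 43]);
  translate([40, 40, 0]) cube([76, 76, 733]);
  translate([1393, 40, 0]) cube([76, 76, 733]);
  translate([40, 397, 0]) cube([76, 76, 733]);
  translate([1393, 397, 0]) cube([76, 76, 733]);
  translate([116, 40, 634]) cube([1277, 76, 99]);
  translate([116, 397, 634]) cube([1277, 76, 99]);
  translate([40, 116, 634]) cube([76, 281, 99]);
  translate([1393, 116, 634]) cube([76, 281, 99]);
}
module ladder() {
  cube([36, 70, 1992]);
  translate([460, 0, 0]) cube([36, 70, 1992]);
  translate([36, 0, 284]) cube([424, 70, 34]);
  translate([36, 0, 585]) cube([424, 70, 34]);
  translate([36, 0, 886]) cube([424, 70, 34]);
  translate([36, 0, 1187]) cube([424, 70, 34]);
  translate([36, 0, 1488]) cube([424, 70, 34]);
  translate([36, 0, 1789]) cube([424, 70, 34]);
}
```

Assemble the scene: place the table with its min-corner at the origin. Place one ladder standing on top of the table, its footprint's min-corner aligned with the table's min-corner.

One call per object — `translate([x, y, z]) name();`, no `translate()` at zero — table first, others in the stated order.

table();
translate([0, 0, 776]) ladder();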